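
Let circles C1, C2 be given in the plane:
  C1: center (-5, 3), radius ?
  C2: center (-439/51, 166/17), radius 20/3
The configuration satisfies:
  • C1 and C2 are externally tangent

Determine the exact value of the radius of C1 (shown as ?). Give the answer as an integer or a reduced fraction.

1

1. [ext C1·C2]  r_C1² + (40/3)r_C1 − 43/3 = 0  ⇒  r_C1 = 1 (r>0 drops 1)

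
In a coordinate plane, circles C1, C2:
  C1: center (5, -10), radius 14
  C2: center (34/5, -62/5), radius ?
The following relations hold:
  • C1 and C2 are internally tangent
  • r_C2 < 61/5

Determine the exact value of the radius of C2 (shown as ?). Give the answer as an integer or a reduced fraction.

1. [int C1,C2]  r_C2² − 28r_C2 + 187 = 0  ⇒  r_C2 = 11 or 17
2. given r_C2 < 61/5: keep 11

11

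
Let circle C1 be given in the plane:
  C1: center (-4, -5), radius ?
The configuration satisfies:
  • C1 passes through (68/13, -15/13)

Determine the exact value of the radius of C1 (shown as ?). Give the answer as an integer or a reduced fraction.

10

1. [C1∋P]  r_C1² − 100 = 0  ⇒  r_C1 = 10 (r>0 drops 1)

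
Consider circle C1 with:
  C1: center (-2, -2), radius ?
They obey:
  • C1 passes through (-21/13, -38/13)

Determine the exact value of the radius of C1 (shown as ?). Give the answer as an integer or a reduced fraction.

1. [C1∋P]  r_C1² − 1 = 0  ⇒  r_C1 = 1 (r>0 drops 1)

1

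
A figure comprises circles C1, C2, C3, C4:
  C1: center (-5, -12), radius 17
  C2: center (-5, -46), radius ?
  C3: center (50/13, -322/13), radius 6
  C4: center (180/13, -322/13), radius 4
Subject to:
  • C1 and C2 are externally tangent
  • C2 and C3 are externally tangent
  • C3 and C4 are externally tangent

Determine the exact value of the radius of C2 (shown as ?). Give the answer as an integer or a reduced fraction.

17

1. [ext C1·C2]  r_C2² + 34r_C2 − 867 = 0  ⇒  r_C2 = 17 (r>0 drops 1)
2. [ext C2·C3]  r_C2² + 12r_C2 − 493 = 0  ⇒  r_C2 = 17 (r>0 drops 1)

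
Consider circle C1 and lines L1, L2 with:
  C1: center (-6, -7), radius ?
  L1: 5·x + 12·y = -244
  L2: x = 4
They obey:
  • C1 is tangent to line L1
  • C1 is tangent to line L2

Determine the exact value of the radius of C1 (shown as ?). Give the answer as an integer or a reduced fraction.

10

1. [C1‖L1]  r_C1² − 100 = 0  ⇒  r_C1 = 10 (r>0 drops 1)
2. [C1‖L2]  r_C1² − 100 = 0  ⇒  r_C1 = 10 (r>0 drops 1)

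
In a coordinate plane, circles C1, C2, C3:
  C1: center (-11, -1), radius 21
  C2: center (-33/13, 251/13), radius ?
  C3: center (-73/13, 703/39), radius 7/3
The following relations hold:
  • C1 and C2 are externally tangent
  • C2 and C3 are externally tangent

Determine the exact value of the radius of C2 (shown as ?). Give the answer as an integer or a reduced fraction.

1

1. [ext C1·C2]  r_C2² + 42r_C2 − 43 = 0  ⇒  r_C2 = 1 (r>0 drops 1)
2. [ext C2·C3]  r_C2² + (14/3)r_C2 − 17/3 = 0  ⇒  r_C2 = 1 (r>0 drops 1)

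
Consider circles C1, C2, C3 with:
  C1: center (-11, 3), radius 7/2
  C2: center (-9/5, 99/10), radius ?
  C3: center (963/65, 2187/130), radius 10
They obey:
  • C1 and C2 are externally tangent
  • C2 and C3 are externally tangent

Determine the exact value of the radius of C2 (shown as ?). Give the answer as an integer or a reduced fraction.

8

1. [ext C1·C2]  r_C2² + 7r_C2 − 120 = 0  ⇒  r_C2 = 8 (r>0 drops 1)
2. [ext C2·C3]  r_C2² + 20r_C2 − 224 = 0  ⇒  r_C2 = 8 (r>0 drops 1)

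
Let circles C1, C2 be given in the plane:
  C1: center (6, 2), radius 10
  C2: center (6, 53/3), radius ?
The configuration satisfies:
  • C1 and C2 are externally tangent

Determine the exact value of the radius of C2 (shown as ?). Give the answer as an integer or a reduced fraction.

17/3

1. [ext C1·C2]  r_C2² + 20r_C2 − 1309/9 = 0  ⇒  r_C2 = 17/3 (r>0 drops 1)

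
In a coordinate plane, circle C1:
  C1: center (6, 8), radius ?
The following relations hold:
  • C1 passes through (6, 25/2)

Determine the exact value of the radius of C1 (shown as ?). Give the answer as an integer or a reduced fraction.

9/2

1. [C1∋P]  r_C1² − 81/4 = 0  ⇒  r_C1 = 9/2 (r>0 drops 1)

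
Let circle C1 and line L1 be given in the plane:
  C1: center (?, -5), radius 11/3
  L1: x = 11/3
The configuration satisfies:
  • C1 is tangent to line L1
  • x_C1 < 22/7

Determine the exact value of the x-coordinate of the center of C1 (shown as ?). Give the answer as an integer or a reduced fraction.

0

1. [C1‖L1]  x_C1² − (22/3)x_C1 = 0  ⇒  x_C1 = 0 or 22/3
2. given x_C1 < 22/7: keep 0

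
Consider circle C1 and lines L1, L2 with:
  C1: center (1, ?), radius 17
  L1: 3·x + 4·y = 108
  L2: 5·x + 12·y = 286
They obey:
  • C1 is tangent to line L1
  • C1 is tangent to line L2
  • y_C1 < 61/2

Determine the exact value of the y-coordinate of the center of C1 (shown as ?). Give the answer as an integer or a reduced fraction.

5

1. [C1‖L1]  y_C1² − (105/2)y_C1 + 475/2 = 0  ⇒  y_C1 = 5 or 95/2
2. [C1‖L2]  y_C1² − (281/6)y_C1 + 1255/6 = 0  ⇒  y_C1 = 5 or 251/6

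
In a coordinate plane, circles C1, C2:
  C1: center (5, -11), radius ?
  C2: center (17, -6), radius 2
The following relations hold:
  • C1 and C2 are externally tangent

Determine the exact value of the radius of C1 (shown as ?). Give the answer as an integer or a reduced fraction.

11

1. [ext C1·C2]  r_C1² + 4r_C1 − 165 = 0  ⇒  r_C1 = 11 (r>0 drops 1)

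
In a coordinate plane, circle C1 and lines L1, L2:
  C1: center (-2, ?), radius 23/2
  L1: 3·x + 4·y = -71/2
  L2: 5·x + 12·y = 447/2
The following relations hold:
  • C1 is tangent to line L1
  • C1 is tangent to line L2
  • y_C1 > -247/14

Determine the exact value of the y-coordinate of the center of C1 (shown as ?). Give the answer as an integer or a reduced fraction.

7

1. [C1‖L1]  y_C1² + (59/4)y_C1 − 609/4 = 0  ⇒  y_C1 = -87/4 or 7
2. [C1‖L2]  y_C1² − (467/12)y_C1 + 2681/12 = 0  ⇒  y_C1 = 7 or 383/12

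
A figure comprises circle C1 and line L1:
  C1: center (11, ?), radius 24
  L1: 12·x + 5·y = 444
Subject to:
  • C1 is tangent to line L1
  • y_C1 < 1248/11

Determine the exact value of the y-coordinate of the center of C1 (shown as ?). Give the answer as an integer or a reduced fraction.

1. [C1‖L1]  y_C1² − (624/5)y_C1 = 0  ⇒  y_C1 = 0 or 624/5
2. given y_C1 < 1248/11: keep 0

0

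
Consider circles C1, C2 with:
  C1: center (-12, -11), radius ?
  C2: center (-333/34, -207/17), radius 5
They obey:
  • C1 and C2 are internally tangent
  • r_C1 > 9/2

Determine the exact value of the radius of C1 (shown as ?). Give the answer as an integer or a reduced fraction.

1. [int C1,C2]  r_C1² − 10r_C1 + 75/4 = 0  ⇒  r_C1 = 5/2 or 15/2
2. given r_C1 > 9/2: keep 15/2

15/2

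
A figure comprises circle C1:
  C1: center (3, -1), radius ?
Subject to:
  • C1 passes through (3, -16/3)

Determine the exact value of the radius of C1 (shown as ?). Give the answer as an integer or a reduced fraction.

13/3

1. [C1∋P]  r_C1² − 169/9 = 0  ⇒  r_C1 = 13/3 (r>0 drops 1)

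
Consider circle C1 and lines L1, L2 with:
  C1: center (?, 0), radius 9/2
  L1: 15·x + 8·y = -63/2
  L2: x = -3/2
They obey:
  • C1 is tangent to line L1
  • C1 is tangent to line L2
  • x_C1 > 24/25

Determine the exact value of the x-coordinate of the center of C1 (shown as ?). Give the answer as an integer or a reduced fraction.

3

1. [C1‖L1]  x_C1² + (21/5)x_C1 − 108/5 = 0  ⇒  x_C1 = -36/5 or 3
2. [C1‖L2]  x_C1² + 3x_C1 − 18 = 0  ⇒  x_C1 = -6 or 3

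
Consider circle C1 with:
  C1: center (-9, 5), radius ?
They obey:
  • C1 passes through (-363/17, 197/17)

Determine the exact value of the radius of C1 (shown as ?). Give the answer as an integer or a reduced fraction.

14

1. [C1∋P]  r_C1² − 196 = 0  ⇒  r_C1 = 14 (r>0 drops 1)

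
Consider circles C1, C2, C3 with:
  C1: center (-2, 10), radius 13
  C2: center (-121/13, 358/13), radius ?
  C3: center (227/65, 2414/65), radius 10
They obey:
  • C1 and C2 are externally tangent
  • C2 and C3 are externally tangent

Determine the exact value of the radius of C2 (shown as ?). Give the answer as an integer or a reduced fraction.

1. [ext C1·C2]  r_C2² + 26r_C2 − 192 = 0  ⇒  r_C2 = 6 (r>0 drops 1)
2. [ext C2·C3]  r_C2² + 20r_C2 − 156 = 0  ⇒  r_C2 = 6 (r>0 drops 1)

6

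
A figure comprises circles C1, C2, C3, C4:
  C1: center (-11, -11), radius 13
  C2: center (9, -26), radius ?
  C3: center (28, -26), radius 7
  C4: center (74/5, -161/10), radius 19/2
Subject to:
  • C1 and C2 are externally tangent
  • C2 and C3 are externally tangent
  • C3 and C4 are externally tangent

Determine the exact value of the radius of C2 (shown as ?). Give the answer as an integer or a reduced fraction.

1. [ext C1·C2]  r_C2² + 26r_C2 − 456 = 0  ⇒  r_C2 = 12 (r>0 drops 1)
2. [ext C2·C3]  r_C2² + 14r_C2 − 312 = 0  ⇒  r_C2 = 12 (r>0 drops 1)

12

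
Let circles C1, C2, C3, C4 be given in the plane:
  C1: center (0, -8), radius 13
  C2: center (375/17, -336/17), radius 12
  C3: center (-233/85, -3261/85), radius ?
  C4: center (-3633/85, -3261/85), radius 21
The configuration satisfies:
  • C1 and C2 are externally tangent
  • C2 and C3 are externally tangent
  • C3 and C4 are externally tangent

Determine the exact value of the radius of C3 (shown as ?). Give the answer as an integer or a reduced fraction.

19

1. [ext C2·C3]  r_C3² + 24r_C3 − 817 = 0  ⇒  r_C3 = 19 (r>0 drops 1)
2. [ext C3·C4]  r_C3² + 42r_C3 − 1159 = 0  ⇒  r_C3 = 19 (r>0 drops 1)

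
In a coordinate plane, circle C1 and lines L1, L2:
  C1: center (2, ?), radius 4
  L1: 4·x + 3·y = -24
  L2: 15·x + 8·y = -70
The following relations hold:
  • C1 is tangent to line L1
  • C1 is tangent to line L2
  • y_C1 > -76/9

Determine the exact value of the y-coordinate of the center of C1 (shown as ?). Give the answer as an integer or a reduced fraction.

-4

1. [C1‖L1]  y_C1² + (64/3)y_C1 + 208/3 = 0  ⇒  y_C1 = -52/3 or -4
2. [C1‖L2]  y_C1² + 25y_C1 + 84 = 0  ⇒  y_C1 = -21 or -4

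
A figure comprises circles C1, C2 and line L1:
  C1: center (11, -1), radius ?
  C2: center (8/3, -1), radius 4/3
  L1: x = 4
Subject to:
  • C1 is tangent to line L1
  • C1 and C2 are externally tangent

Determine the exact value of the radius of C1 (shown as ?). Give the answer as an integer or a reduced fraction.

1. [C1‖L1]  r_C1² − 49 = 0  ⇒  r_C1 = 7 (r>0 drops 1)
2. [ext C1·C2]  r_C1² + (8/3)r_C1 − 203/3 = 0  ⇒  r_C1 = 7 (r>0 drops 1)

7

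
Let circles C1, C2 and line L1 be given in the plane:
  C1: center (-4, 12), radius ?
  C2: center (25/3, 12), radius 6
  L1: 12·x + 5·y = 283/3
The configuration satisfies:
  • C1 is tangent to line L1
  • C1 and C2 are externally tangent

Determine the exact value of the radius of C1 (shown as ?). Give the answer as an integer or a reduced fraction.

19/3

1. [C1‖L1]  r_C1² − 361/9 = 0  ⇒  r_C1 = 19/3 (r>0 drops 1)
2. [ext C1·C2]  r_C1² + 12r_C1 − 1045/9 = 0  ⇒  r_C1 = 19/3 (r>0 drops 1)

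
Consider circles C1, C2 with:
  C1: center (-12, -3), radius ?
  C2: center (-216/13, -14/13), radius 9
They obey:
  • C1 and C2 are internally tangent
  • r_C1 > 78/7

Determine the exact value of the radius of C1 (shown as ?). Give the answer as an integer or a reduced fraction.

14

1. [int C1,C2]  r_C1² − 18r_C1 + 56 = 0  ⇒  r_C1 = 4 or 14
2. given r_C1 > 78/7: keep 14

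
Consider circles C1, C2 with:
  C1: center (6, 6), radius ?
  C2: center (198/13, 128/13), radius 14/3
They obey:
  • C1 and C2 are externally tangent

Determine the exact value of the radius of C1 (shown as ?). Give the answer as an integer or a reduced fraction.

1. [ext C1·C2]  r_C1² + (28/3)r_C1 − 704/9 = 0  ⇒  r_C1 = 16/3 (r>0 drops 1)

16/3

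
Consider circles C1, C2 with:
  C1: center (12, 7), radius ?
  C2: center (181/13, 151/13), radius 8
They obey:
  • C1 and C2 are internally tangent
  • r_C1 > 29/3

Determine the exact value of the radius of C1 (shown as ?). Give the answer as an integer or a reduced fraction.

1. [int C1,C2]  r_C1² − 16r_C1 + 39 = 0  ⇒  r_C1 = 3 or 13
2. given r_C1 > 29/3: keep 13

13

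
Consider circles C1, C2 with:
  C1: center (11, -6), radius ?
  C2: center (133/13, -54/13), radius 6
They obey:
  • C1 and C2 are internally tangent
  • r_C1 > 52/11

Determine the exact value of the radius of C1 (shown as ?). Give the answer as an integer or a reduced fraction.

8

1. [int C1,C2]  r_C1² − 12r_C1 + 32 = 0  ⇒  r_C1 = 4 or 8
2. given r_C1 > 52/11: keep 8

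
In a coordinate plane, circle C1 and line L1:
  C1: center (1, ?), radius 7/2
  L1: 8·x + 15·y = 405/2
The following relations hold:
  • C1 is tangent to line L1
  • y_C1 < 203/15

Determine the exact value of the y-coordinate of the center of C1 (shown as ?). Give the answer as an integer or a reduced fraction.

9

1. [C1‖L1]  y_C1² − (389/15)y_C1 + 762/5 = 0  ⇒  y_C1 = 9 or 254/15
2. given y_C1 < 203/15: keep 9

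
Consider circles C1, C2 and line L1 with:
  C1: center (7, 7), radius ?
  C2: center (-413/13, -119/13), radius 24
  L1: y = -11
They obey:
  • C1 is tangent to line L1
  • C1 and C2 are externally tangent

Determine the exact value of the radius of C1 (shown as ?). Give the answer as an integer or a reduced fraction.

18

1. [C1‖L1]  r_C1² − 324 = 0  ⇒  r_C1 = 18 (r>0 drops 1)
2. [ext C1·C2]  r_C1² + 48r_C1 − 1188 = 0  ⇒  r_C1 = 18 (r>0 drops 1)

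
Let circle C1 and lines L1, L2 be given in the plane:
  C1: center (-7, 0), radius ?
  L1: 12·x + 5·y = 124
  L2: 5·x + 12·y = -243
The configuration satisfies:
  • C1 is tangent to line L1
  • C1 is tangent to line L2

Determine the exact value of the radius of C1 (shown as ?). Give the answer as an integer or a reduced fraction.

16

1. [C1‖L1]  r_C1² − 256 = 0  ⇒  r_C1 = 16 (r>0 drops 1)
2. [C1‖L2]  r_C1² − 256 = 0  ⇒  r_C1 = 16 (r>0 drops 1)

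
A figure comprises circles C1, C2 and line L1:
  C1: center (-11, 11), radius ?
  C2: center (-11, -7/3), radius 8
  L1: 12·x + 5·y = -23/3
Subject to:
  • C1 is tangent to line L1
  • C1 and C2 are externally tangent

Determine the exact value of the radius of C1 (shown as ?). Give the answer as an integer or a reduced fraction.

16/3

1. [C1‖L1]  r_C1² − 256/9 = 0  ⇒  r_C1 = 16/3 (r>0 drops 1)
2. [ext C1·C2]  r_C1² + 16r_C1 − 1024/9 = 0  ⇒  r_C1 = 16/3 (r>0 drops 1)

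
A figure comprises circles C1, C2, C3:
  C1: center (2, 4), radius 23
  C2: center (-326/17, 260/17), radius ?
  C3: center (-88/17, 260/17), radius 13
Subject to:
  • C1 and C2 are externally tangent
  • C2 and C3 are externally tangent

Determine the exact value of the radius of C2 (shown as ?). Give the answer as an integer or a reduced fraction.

1. [ext C1·C2]  r_C2² + 46r_C2 − 47 = 0  ⇒  r_C2 = 1 (r>0 drops 1)
2. [ext C2·C3]  r_C2² + 26r_C2 − 27 = 0  ⇒  r_C2 = 1 (r>0 drops 1)

1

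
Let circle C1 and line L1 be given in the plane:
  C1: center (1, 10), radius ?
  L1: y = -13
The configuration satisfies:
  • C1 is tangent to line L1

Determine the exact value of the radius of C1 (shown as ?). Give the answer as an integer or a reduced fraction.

1. [C1‖L1]  r_C1² − 529 = 0  ⇒  r_C1 = 23 (r>0 drops 1)

23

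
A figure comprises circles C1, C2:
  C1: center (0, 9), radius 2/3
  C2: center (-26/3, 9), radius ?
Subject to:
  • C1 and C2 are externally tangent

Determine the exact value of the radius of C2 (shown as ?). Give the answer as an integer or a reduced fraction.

8

1. [ext C1·C2]  r_C2² + (4/3)r_C2 − 224/3 = 0  ⇒  r_C2 = 8 (r>0 drops 1)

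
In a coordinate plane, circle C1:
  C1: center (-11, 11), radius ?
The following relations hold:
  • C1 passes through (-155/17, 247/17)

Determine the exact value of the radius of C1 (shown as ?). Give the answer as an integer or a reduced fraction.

4

1. [C1∋P]  r_C1² − 16 = 0  ⇒  r_C1 = 4 (r>0 drops 1)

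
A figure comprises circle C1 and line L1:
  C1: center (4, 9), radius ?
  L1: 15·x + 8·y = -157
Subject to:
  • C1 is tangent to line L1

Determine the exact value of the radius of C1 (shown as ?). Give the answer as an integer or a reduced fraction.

17

1. [C1‖L1]  r_C1² − 289 = 0  ⇒  r_C1 = 17 (r>0 drops 1)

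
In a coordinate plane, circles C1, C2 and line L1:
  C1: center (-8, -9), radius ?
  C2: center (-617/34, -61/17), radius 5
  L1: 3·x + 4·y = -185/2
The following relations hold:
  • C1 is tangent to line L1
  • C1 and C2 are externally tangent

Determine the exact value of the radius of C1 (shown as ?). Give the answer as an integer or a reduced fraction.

13/2

1. [C1‖L1]  r_C1² − 169/4 = 0  ⇒  r_C1 = 13/2 (r>0 drops 1)
2. [ext C1·C2]  r_C1² + 10r_C1 − 429/4 = 0  ⇒  r_C1 = 13/2 (r>0 drops 1)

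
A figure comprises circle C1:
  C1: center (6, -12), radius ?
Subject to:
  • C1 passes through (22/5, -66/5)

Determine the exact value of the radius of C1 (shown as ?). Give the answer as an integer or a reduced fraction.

1. [C1∋P]  r_C1² − 4 = 0  ⇒  r_C1 = 2 (r>0 drops 1)

2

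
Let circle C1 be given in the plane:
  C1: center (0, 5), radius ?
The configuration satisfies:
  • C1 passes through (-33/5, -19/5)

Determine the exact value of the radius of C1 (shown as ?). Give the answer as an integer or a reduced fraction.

1. [C1∋P]  r_C1² − 121 = 0  ⇒  r_C1 = 11 (r>0 drops 1)

11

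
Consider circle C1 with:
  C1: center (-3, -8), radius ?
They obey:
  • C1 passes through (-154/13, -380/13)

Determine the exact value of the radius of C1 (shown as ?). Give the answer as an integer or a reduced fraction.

23

1. [C1∋P]  r_C1² − 529 = 0  ⇒  r_C1 = 23 (r>0 drops 1)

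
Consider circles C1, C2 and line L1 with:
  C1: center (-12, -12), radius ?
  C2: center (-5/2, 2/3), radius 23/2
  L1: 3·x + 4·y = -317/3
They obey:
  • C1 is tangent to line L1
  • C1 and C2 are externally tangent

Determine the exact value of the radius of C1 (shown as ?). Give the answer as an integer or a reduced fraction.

13/3

1. [C1‖L1]  r_C1² − 169/9 = 0  ⇒  r_C1 = 13/3 (r>0 drops 1)
2. [ext C1·C2]  r_C1² + 23r_C1 − 1066/9 = 0  ⇒  r_C1 = 13/3 (r>0 drops 1)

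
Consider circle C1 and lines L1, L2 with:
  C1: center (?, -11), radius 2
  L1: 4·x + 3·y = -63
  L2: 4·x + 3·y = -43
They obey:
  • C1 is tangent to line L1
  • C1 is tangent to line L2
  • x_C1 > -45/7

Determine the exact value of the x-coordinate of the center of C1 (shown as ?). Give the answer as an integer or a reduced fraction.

1. [C1‖L1]  x_C1² + 15x_C1 + 50 = 0  ⇒  x_C1 = -10 or -5
2. [C1‖L2]  x_C1² + 5x_C1 = 0  ⇒  x_C1 = -5 or 0

-5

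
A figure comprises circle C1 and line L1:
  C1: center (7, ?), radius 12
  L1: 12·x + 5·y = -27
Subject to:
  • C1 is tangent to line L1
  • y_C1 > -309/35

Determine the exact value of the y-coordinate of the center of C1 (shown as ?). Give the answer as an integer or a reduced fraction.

9

1. [C1‖L1]  y_C1² + (222/5)y_C1 − 2403/5 = 0  ⇒  y_C1 = -267/5 or 9
2. given y_C1 > -309/35: keep 9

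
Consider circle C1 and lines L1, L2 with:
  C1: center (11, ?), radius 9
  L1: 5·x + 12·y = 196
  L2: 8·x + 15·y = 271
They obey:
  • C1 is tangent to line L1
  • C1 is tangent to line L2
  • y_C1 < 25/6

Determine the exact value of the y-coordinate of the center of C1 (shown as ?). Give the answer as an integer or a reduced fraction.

1. [C1‖L1]  y_C1² − (47/2)y_C1 + 43 = 0  ⇒  y_C1 = 2 or 43/2
2. [C1‖L2]  y_C1² − (122/5)y_C1 + 224/5 = 0  ⇒  y_C1 = 2 or 112/5

2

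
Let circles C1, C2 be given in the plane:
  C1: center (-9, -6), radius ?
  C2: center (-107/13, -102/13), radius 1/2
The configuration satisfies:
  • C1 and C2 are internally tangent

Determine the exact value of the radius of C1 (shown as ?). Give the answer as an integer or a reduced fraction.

5/2

1. [int C1,C2]  r_C1² − 1r_C1 − 15/4 = 0  ⇒  r_C1 = 5/2 (r>0 drops 1)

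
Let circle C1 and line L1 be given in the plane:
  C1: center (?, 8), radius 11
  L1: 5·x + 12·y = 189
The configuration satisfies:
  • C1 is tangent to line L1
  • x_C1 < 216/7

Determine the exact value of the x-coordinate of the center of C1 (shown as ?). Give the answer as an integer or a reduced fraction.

1. [C1‖L1]  x_C1² − (186/5)x_C1 − 472 = 0  ⇒  x_C1 = -10 or 236/5
2. given x_C1 < 216/7: keep -10

-10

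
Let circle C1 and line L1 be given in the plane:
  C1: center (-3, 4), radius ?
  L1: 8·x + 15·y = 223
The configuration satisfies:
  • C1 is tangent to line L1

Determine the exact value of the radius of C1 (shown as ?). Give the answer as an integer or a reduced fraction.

11

1. [C1‖L1]  r_C1² − 121 = 0  ⇒  r_C1 = 11 (r>0 drops 1)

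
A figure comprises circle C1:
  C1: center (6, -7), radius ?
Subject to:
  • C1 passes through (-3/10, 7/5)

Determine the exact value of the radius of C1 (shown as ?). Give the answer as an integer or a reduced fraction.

21/2

1. [C1∋P]  r_C1² − 441/4 = 0  ⇒  r_C1 = 21/2 (r>0 drops 1)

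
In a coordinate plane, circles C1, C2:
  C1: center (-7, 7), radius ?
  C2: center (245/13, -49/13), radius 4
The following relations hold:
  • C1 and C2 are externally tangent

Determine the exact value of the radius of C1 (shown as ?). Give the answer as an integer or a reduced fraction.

24

1. [ext C1·C2]  r_C1² + 8r_C1 − 768 = 0  ⇒  r_C1 = 24 (r>0 drops 1)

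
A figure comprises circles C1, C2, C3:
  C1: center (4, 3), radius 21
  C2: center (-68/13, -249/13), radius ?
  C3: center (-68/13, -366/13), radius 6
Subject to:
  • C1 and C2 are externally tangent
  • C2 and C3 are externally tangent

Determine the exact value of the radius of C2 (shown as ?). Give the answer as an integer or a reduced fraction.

1. [ext C1·C2]  r_C2² + 42r_C2 − 135 = 0  ⇒  r_C2 = 3 (r>0 drops 1)
2. [ext C2·C3]  r_C2² + 12r_C2 − 45 = 0  ⇒  r_C2 = 3 (r>0 drops 1)

3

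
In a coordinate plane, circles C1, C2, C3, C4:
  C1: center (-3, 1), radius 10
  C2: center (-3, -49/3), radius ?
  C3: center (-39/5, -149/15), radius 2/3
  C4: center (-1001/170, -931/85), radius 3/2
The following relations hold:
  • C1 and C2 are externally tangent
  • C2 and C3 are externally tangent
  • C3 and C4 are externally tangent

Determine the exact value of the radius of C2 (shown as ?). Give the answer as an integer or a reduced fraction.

1. [ext C1·C2]  r_C2² + 20r_C2 − 1804/9 = 0  ⇒  r_C2 = 22/3 (r>0 drops 1)
2. [ext C2·C3]  r_C2² + (4/3)r_C2 − 572/9 = 0  ⇒  r_C2 = 22/3 (r>0 drops 1)

22/3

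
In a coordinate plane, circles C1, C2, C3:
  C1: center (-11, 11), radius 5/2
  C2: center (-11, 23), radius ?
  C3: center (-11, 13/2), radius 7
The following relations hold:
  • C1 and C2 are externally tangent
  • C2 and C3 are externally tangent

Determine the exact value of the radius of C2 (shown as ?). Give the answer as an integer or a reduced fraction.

1. [ext C1·C2]  r_C2² + 5r_C2 − 551/4 = 0  ⇒  r_C2 = 19/2 (r>0 drops 1)
2. [ext C2·C3]  r_C2² + 14r_C2 − 893/4 = 0  ⇒  r_C2 = 19/2 (r>0 drops 1)

19/2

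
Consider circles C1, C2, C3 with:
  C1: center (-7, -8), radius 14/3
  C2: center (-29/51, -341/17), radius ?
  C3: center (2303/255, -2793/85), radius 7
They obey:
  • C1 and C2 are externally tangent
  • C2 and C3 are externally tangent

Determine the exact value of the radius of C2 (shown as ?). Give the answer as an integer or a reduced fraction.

9

1. [ext C1·C2]  r_C2² + (28/3)r_C2 − 165 = 0  ⇒  r_C2 = 9 (r>0 drops 1)
2. [ext C2·C3]  r_C2² + 14r_C2 − 207 = 0  ⇒  r_C2 = 9 (r>0 drops 1)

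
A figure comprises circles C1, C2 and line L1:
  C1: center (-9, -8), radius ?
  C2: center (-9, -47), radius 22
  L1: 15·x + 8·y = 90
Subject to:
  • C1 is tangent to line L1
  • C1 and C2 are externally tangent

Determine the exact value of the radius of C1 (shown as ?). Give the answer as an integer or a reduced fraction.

1. [C1‖L1]  r_C1² − 289 = 0  ⇒  r_C1 = 17 (r>0 drops 1)
2. [ext C1·C2]  r_C1² + 44r_C1 − 1037 = 0  ⇒  r_C1 = 17 (r>0 drops 1)

17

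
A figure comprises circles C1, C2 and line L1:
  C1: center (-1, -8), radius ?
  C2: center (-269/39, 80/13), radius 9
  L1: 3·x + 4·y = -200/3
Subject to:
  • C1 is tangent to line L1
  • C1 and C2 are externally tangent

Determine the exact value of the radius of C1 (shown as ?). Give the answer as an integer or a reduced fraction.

1. [C1‖L1]  r_C1² − 361/9 = 0  ⇒  r_C1 = 19/3 (r>0 drops 1)
2. [ext C1·C2]  r_C1² + 18r_C1 − 1387/9 = 0  ⇒  r_C1 = 19/3 (r>0 drops 1)

19/3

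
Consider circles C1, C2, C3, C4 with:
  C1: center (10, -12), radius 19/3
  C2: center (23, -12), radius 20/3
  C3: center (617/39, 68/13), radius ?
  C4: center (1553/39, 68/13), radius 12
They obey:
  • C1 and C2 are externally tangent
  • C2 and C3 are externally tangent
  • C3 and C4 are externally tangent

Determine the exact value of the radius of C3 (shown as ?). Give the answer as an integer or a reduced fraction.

1. [ext C2·C3]  r_C3² + (40/3)r_C3 − 304 = 0  ⇒  r_C3 = 12 (r>0 drops 1)
2. [ext C3·C4]  r_C3² + 24r_C3 − 432 = 0  ⇒  r_C3 = 12 (r>0 drops 1)

12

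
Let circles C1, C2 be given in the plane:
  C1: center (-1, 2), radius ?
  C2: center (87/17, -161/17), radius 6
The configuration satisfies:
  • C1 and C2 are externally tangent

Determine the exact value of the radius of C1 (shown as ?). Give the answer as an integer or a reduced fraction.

7

1. [ext C1·C2]  r_C1² + 12r_C1 − 133 = 0  ⇒  r_C1 = 7 (r>0 drops 1)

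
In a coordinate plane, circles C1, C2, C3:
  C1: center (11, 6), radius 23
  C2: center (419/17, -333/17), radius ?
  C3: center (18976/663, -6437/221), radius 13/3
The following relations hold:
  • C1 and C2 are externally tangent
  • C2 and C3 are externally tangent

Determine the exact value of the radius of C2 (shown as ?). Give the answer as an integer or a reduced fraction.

6

1. [ext C1·C2]  r_C2² + 46r_C2 − 312 = 0  ⇒  r_C2 = 6 (r>0 drops 1)
2. [ext C2·C3]  r_C2² + (26/3)r_C2 − 88 = 0  ⇒  r_C2 = 6 (r>0 drops 1)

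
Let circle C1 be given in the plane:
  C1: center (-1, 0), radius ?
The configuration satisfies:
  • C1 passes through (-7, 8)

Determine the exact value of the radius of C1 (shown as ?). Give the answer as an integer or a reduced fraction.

1. [C1∋P]  r_C1² − 100 = 0  ⇒  r_C1 = 10 (r>0 drops 1)

10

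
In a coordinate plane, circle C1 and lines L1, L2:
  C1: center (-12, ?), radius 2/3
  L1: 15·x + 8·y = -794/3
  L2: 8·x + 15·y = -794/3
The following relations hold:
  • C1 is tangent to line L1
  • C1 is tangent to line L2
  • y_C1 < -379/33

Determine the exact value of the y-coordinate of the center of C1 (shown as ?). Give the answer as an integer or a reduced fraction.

1. [C1‖L1]  y_C1² + (127/6)y_C1 + 110 = 0  ⇒  y_C1 = -12 or -55/6
2. [C1‖L2]  y_C1² + (1012/45)y_C1 + 1888/15 = 0  ⇒  y_C1 = -12 or -472/45

-12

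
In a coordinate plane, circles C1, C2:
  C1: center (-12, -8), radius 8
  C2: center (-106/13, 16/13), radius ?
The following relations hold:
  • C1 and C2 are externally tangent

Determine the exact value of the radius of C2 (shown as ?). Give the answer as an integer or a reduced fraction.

2

1. [ext C1·C2]  r_C2² + 16r_C2 − 36 = 0  ⇒  r_C2 = 2 (r>0 drops 1)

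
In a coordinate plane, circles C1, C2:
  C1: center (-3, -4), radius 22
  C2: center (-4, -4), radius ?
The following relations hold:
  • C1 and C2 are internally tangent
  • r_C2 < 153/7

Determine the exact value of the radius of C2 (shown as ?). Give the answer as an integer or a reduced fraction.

1. [int C1,C2]  r_C2² − 44r_C2 + 483 = 0  ⇒  r_C2 = 21 or 23
2. given r_C2 < 153/7: keep 21

21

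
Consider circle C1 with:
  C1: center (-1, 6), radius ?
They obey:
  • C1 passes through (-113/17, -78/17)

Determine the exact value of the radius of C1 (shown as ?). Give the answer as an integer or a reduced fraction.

1. [C1∋P]  r_C1² − 144 = 0  ⇒  r_C1 = 12 (r>0 drops 1)

12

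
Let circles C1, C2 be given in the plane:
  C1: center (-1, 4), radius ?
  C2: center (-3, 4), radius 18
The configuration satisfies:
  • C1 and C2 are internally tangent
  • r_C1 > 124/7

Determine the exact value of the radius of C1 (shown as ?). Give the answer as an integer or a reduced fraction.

20

1. [int C1,C2]  r_C1² − 36r_C1 + 320 = 0  ⇒  r_C1 = 16 or 20
2. given r_C1 > 124/7: keep 20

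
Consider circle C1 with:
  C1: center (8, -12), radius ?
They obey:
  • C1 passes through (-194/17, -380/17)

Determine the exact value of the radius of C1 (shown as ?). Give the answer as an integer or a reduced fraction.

22

1. [C1∋P]  r_C1² − 484 = 0  ⇒  r_C1 = 22 (r>0 drops 1)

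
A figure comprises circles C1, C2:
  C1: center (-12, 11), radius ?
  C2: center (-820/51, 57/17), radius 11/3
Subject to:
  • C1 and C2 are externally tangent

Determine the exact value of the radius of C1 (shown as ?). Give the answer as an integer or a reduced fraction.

1. [ext C1·C2]  r_C1² + (22/3)r_C1 − 185/3 = 0  ⇒  r_C1 = 5 (r>0 drops 1)

5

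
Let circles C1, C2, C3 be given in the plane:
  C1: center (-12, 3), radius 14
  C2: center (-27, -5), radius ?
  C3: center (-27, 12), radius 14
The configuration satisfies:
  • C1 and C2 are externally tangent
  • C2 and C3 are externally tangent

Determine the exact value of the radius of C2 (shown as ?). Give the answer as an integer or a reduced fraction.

3

1. [ext C1·C2]  r_C2² + 28r_C2 − 93 = 0  ⇒  r_C2 = 3 (r>0 drops 1)
2. [ext C2·C3]  r_C2² + 28r_C2 − 93 = 0  ⇒  r_C2 = 3 (r>0 drops 1)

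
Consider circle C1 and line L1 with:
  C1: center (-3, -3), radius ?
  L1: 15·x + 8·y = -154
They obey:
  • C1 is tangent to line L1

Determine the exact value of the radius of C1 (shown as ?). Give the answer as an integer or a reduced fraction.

5

1. [C1‖L1]  r_C1² − 25 = 0  ⇒  r_C1 = 5 (r>0 drops 1)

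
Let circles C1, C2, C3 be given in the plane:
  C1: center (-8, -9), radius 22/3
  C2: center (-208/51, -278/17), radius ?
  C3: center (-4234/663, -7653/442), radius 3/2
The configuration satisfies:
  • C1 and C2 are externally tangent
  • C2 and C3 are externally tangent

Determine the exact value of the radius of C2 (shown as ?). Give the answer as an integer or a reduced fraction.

1. [ext C1·C2]  r_C2² + (44/3)r_C2 − 47/3 = 0  ⇒  r_C2 = 1 (r>0 drops 1)
2. [ext C2·C3]  r_C2² + 3r_C2 − 4 = 0  ⇒  r_C2 = 1 (r>0 drops 1)

1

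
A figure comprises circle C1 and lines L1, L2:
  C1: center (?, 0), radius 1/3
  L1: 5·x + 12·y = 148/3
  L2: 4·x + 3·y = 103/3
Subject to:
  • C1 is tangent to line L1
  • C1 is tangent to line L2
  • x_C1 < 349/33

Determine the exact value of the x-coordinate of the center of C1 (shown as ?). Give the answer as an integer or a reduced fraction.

9

1. [C1‖L1]  x_C1² − (296/15)x_C1 + 483/5 = 0  ⇒  x_C1 = 9 or 161/15
2. [C1‖L2]  x_C1² − (103/6)x_C1 + 147/2 = 0  ⇒  x_C1 = 49/6 or 9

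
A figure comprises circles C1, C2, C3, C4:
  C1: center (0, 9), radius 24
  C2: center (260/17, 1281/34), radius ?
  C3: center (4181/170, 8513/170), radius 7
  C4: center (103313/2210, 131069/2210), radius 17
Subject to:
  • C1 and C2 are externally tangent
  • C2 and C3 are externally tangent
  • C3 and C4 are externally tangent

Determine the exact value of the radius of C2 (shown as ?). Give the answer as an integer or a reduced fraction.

1. [ext C1·C2]  r_C2² + 48r_C2 − 1921/4 = 0  ⇒  r_C2 = 17/2 (r>0 drops 1)
2. [ext C2·C3]  r_C2² + 14r_C2 − 765/4 = 0  ⇒  r_C2 = 17/2 (r>0 drops 1)

17/2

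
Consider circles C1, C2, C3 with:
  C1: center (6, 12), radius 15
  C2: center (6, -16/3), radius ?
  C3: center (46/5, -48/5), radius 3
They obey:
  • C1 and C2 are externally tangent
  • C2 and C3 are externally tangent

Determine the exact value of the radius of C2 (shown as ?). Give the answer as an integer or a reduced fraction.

7/3

1. [ext C1·C2]  r_C2² + 30r_C2 − 679/9 = 0  ⇒  r_C2 = 7/3 (r>0 drops 1)
2. [ext C2·C3]  r_C2² + 6r_C2 − 175/9 = 0  ⇒  r_C2 = 7/3 (r>0 drops 1)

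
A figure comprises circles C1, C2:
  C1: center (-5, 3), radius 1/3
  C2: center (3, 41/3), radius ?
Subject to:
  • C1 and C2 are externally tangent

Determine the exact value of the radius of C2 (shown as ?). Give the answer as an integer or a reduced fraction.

1. [ext C1·C2]  r_C2² + (2/3)r_C2 − 533/3 = 0  ⇒  r_C2 = 13 (r>0 drops 1)

13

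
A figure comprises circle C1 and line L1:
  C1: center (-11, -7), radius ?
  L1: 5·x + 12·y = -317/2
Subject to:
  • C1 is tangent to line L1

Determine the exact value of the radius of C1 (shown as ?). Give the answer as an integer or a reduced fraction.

3/2

1. [C1‖L1]  r_C1² − 9/4 = 0  ⇒  r_C1 = 3/2 (r>0 drops 1)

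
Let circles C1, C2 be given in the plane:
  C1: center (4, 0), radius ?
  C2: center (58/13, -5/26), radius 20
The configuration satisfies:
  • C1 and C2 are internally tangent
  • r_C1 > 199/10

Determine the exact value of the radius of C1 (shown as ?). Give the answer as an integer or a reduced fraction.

41/2

1. [int C1,C2]  r_C1² − 40r_C1 + 1599/4 = 0  ⇒  r_C1 = 39/2 or 41/2
2. given r_C1 > 199/10: keep 41/2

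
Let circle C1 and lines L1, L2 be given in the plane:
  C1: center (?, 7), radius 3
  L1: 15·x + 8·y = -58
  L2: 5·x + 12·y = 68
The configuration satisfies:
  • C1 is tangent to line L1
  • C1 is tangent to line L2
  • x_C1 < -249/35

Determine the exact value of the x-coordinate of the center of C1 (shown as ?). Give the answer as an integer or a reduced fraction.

1. [C1‖L1]  x_C1² + (76/5)x_C1 + 231/5 = 0  ⇒  x_C1 = -11 or -21/5
2. [C1‖L2]  x_C1² + (32/5)x_C1 − 253/5 = 0  ⇒  x_C1 = -11 or 23/5

-11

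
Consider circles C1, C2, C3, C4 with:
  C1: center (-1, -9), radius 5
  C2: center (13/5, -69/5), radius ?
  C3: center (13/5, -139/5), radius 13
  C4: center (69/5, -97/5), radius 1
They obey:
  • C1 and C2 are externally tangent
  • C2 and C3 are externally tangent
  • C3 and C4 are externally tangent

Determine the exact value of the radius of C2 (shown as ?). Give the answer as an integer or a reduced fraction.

1. [ext C1·C2]  r_C2² + 10r_C2 − 11 = 0  ⇒  r_C2 = 1 (r>0 drops 1)
2. [ext C2·C3]  r_C2² + 26r_C2 − 27 = 0  ⇒  r_C2 = 1 (r>0 drops 1)

1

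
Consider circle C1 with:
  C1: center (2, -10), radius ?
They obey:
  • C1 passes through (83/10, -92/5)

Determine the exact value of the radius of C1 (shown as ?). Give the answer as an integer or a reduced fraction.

21/2

1. [C1∋P]  r_C1² − 441/4 = 0  ⇒  r_C1 = 21/2 (r>0 drops 1)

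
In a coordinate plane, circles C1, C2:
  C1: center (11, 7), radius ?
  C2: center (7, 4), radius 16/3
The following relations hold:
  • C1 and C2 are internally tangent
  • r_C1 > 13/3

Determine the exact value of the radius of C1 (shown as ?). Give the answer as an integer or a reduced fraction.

1. [int C1,C2]  r_C1² − (32/3)r_C1 + 31/9 = 0  ⇒  r_C1 = 1/3 or 31/3
2. given r_C1 > 13/3: keep 31/3

31/3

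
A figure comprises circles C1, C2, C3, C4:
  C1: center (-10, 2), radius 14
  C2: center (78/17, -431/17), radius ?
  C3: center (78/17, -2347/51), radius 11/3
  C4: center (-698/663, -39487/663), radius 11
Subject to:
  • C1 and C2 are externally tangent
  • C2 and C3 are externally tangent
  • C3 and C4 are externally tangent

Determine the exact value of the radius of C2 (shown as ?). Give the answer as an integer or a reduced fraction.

1. [ext C1·C2]  r_C2² + 28r_C2 − 765 = 0  ⇒  r_C2 = 17 (r>0 drops 1)
2. [ext C2·C3]  r_C2² + (22/3)r_C2 − 1241/3 = 0  ⇒  r_C2 = 17 (r>0 drops 1)

17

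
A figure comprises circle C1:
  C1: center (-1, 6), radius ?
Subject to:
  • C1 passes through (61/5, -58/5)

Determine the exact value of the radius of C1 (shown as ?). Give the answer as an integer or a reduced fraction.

22

1. [C1∋P]  r_C1² − 484 = 0  ⇒  r_C1 = 22 (r>0 drops 1)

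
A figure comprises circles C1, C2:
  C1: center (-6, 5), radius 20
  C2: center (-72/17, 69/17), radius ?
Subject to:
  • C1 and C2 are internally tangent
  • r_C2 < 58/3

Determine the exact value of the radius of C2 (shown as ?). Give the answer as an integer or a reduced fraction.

1. [int C1,C2]  r_C2² − 40r_C2 + 396 = 0  ⇒  r_C2 = 18 or 22
2. given r_C2 < 58/3: keep 18

18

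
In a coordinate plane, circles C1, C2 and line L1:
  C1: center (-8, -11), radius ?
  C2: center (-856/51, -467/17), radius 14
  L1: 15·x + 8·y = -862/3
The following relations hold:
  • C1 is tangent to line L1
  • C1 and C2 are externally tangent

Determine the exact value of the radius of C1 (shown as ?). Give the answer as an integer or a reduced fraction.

1. [C1‖L1]  r_C1² − 196/9 = 0  ⇒  r_C1 = 14/3 (r>0 drops 1)
2. [ext C1·C2]  r_C1² + 28r_C1 − 1372/9 = 0  ⇒  r_C1 = 14/3 (r>0 drops 1)

14/3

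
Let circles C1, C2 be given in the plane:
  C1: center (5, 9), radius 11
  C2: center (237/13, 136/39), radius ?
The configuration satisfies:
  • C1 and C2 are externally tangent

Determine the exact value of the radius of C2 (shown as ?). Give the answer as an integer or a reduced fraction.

1. [ext C1·C2]  r_C2² + 22r_C2 − 760/9 = 0  ⇒  r_C2 = 10/3 (r>0 drops 1)

10/3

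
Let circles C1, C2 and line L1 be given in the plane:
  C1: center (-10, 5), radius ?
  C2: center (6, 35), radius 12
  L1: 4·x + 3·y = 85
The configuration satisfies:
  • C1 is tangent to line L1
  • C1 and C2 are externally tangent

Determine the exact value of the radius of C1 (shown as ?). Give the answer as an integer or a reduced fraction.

22

1. [C1‖L1]  r_C1² − 484 = 0  ⇒  r_C1 = 22 (r>0 drops 1)
2. [ext C1·C2]  r_C1² + 24r_C1 − 1012 = 0  ⇒  r_C1 = 22 (r>0 drops 1)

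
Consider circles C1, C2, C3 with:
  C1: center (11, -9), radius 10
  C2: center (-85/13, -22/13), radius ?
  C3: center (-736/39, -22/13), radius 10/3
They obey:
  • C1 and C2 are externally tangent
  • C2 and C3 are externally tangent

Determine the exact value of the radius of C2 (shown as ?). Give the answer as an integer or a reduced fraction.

1. [ext C1·C2]  r_C2² + 20r_C2 − 261 = 0  ⇒  r_C2 = 9 (r>0 drops 1)
2. [ext C2·C3]  r_C2² + (20/3)r_C2 − 141 = 0  ⇒  r_C2 = 9 (r>0 drops 1)

9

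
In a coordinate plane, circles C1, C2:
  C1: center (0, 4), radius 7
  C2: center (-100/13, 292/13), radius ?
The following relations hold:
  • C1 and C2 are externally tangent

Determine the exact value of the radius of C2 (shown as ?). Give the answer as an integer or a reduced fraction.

13

1. [ext C1·C2]  r_C2² + 14r_C2 − 351 = 0  ⇒  r_C2 = 13 (r>0 drops 1)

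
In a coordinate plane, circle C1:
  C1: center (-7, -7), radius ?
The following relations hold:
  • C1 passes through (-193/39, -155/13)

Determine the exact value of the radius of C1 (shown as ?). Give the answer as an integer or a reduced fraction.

16/3

1. [C1∋P]  r_C1² − 256/9 = 0  ⇒  r_C1 = 16/3 (r>0 drops 1)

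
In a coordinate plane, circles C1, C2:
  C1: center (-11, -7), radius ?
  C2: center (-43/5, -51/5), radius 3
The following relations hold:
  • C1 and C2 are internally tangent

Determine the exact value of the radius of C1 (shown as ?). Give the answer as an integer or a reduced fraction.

7

1. [int C1,C2]  r_C1² − 6r_C1 − 7 = 0  ⇒  r_C1 = 7 (r>0 drops 1)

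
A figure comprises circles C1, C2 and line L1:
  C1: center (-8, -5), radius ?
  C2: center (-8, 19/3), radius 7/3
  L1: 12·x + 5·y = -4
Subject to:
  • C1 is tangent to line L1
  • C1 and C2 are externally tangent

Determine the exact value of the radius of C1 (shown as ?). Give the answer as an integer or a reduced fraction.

1. [C1‖L1]  r_C1² − 81 = 0  ⇒  r_C1 = 9 (r>0 drops 1)
2. [ext C1·C2]  r_C1² + (14/3)r_C1 − 123 = 0  ⇒  r_C1 = 9 (r>0 drops 1)

9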